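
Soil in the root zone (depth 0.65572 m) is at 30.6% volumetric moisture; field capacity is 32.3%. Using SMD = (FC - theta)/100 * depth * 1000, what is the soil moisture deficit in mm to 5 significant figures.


SMD = (32.3 - 30.6)/100 * 0.65572 * 1000 = 11.147 mm
Therefore the soil moisture deficit = 11.147 mm.


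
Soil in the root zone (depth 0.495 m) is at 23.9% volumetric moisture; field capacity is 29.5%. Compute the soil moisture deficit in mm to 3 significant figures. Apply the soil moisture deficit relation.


Approach: apply the soil moisture deficit relation, SMD = (FC - theta)/100 * depth * 1000.
SMD = (29.5 - 23.9)/100 * 0.495 * 1000 = 27.7 mm
Therefore the soil moisture deficit = 27.7 mm.


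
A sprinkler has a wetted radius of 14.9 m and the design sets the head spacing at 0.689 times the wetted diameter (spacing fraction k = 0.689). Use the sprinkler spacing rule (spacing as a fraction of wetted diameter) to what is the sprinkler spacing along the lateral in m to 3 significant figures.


Approach: apply the sprinkler spacing rule (spacing as a fraction of wetted diameter), S = k*(2*R).
S = 0.689 * (2 * 14.9) = 20.5 m
Therefore the sprinkler spacing along the lateral = 20.5 m.


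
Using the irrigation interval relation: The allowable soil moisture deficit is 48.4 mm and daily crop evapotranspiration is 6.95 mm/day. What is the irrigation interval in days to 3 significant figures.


Approach: apply the irrigation interval relation, interval = SMD / ETc.
interval = 48.4 / 6.95 = 6.96 days
Therefore the irrigation interval = 6.96 days.


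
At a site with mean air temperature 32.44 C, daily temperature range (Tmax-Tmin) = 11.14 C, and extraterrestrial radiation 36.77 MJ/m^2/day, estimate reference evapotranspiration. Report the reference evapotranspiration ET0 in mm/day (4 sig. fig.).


Approach: apply the Hargreaves-Samani method, ET0 = 0.0023*(Tmean+17.8)*sqrt(Tmax-Tmin)*0.408*Ra.
ET0 = 0.0023*(32.44+17.8)*sqrt(11.14)*0.408*36.77 = 5.786 mm/day
Therefore the reference evapotranspiration ET0 = 5.786 mm/day.


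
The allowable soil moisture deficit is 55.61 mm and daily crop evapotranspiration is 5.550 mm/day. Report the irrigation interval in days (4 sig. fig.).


Approach: apply the irrigation interval relation, interval = SMD / ETc.
interval = 55.61 / 5.550 = 10.02 days
Therefore the irrigation interval = 10.02 days.


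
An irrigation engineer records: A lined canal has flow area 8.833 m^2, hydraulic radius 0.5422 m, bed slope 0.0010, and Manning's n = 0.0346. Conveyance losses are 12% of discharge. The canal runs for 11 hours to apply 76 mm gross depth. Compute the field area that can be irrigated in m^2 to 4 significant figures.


Approach: apply Manning's equation with a conveyance and depth budget, Q = (1/n)*A*R^(2/3)*S^(1/2); Q_field = Q*(1-loss); Area = Q_field*t/(d/1000).
Step 1 — canal discharge (Manning's equation):
  Q = (1/0.0346) * 8.833 * 0.5422^(2/3) * 0.0010^(1/2) = 5.36791 m^3/s
Step 2 — delivered flow: Q_field = 5.36791*(1 - 12/100) = 4.72376 m^3/s
Step 3 — volume delivered: V = 4.72376 * 11*3600 = 187061 m^3
Step 4 — area served: A = V / (depth/1000) = 187061 / 0.076 = 2461000 m^2
Therefore the field area that can be irrigated = 2461000 m^2.


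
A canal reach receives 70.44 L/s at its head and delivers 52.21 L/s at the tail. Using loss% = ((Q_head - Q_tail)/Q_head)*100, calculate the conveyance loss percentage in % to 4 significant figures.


loss = ((70.44 - 52.21)/70.44)*100 = 25.88 %
Therefore the conveyance loss percentage = 25.88 %.


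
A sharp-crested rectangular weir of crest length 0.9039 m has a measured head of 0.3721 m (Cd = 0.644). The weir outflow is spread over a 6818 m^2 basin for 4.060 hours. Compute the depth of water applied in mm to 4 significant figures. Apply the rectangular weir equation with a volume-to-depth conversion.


Approach: apply the rectangular weir equation with a volume-to-depth conversion, Q = (2/3)*Cd*L*sqrt(2g)*H^1.5; d = Q*t/A * 1000.
Step 1 — weir discharge:
  Q = (2/3)*0.644*0.9039*sqrt(2*9.81)*0.3721^1.5 = 0.390170 m^3/s
Step 2 — volume: V = 0.390170 * 4.060*3600 = 5702.73 m^3
Step 3 — depth: d = V/A * 1000 = 5702.73/6818 * 1000 = 836.4 mm
Therefore the depth of water applied = 836.4 mm.


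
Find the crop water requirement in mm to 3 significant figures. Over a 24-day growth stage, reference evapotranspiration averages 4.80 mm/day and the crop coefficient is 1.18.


Approach: apply the crop water requirement relation, CWR = ET0 * Kc * days.
CWR = 4.80 * 1.18 * 24 = 136 mm
Therefore the crop water requirement = 136 mm.


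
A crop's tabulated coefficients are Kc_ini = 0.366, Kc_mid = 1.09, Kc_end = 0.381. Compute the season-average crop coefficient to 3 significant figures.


Approach: apply a simple seasonal average, Kc_avg = (Kc_ini + Kc_mid + Kc_end)/3.
Kc_avg = (0.366 + 1.09 + 0.381)/3 = 0.612
Therefore the season-average crop coefficient = 0.612.


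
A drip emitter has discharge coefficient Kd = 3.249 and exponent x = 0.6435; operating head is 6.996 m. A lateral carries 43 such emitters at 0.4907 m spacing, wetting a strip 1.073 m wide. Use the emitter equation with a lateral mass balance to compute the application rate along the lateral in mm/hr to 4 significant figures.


Approach: apply the emitter equation with a lateral mass balance, q = Kd*h^x; Q = n*q; rate = Q/(n*spacing*width).
Step 1 — single emitter flow (q = Kd*h^x):
  q = 3.249 * 6.996^0.6435 = 11.3608 L/hr
Step 2 — total lateral flow: Q = 43 * 11.3608 = 488.516 L/hr
Step 3 — wetted area: A = 43 * 0.4907 * 1.073 = 22.6404 m^2
Step 4 — application rate: Q/A = 488.516/22.6404 = 21.58 mm/hr
Therefore the application rate along the lateral = 21.58 mm/hr.


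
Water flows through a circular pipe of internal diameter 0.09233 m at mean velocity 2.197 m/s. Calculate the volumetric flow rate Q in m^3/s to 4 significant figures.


Approach: apply the continuity equation for pipe flow, Q = A * v with A = pi*(D/2)^2.
A = pi*(0.09233/2)^2 = 0.00669538 m^2
Q = 0.00669538 * 2.197 = 0.01471 m^3/s
Therefore the volumetric flow rate Q = 0.01471 m^3/s.


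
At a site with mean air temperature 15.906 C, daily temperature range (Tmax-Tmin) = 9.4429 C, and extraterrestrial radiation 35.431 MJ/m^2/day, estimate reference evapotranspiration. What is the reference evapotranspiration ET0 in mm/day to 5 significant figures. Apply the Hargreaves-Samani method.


Approach: apply the Hargreaves-Samani method, ET0 = 0.0023*(Tmean+17.8)*sqrt(Tmax-Tmin)*0.408*Ra.
ET0 = 0.0023*(15.906+17.8)*sqrt(9.4429)*0.408*35.431 = 3.4437 mm/day
Therefore the reference evapotranspiration ET0 = 3.4437 mm/day.


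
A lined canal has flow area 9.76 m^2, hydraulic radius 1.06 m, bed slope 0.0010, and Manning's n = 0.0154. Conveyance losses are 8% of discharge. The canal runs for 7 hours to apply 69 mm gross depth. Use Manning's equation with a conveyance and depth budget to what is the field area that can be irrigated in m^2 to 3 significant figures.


Approach: apply Manning's equation with a conveyance and depth budget, Q = (1/n)*A*R^(2/3)*S^(1/2); Q_field = Q*(1-loss); Area = Q_field*t/(d/1000).
Step 1 — canal discharge (Manning's equation):
  Q = (1/0.0154) * 9.76 * 1.06^(2/3) * 0.0010^(1/2) = 20.835 m^3/s
Step 2 — delivered flow: Q_field = 20.835*(1 - 8/100) = 19.168 m^3/s
Step 3 — volume delivered: V = 19.168 * 7*3600 = 483050 m^3
Step 4 — area served: A = V / (depth/1000) = 483050 / 0.069 = 7000000 m^2
Therefore the field area that can be irrigated = 7000000 m^2.


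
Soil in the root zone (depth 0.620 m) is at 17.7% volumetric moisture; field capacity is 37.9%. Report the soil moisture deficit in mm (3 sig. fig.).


Approach: apply the soil moisture deficit relation, SMD = (FC - theta)/100 * depth * 1000.
SMD = (37.9 - 17.7)/100 * 0.620 * 1000 = 125 mm
Therefore the soil moisture deficit = 125 mm.


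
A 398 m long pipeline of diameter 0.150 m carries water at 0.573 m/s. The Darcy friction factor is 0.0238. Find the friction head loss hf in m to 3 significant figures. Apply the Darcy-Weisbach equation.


Approach: apply the Darcy-Weisbach equation, hf = f*(L/D)*(v^2/(2g)).
hf = 0.0238 * (398/0.150) * (0.573^2 / (2*9.81))
hf = 1.06 m
Therefore the friction head loss hf = 1.06 m.


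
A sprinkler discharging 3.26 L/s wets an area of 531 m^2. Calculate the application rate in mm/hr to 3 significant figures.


Approach: apply the application rate relation, rate = (Q/A)*3600.
rate = (3.26 / 531) * 3600 = 22.1 mm/hr
Therefore the application rate = 22.1 mm/hr.


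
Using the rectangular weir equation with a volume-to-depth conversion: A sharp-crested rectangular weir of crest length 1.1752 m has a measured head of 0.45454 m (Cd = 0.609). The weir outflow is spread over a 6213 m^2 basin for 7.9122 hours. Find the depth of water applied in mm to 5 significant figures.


Approach: apply the rectangular weir equation with a volume-to-depth conversion, Q = (2/3)*Cd*L*sqrt(2g)*H^1.5; d = Q*t/A * 1000.
Step 1 — weir discharge:
  Q = (2/3)*0.609*1.1752*sqrt(2*9.81)*0.45454^1.5 = 0.6476576 m^3/s
Step 2 — volume: V = 0.6476576 * 7.9122*3600 = 18447.83 m^3
Step 3 — depth: d = V/A * 1000 = 18447.83/6213 * 1000 = 2969.2 mm
Therefore the depth of water applied = 2969.2 mm.


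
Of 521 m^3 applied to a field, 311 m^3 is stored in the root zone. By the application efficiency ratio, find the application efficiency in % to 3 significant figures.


Approach: apply the application efficiency ratio, Ea = (stored/applied)*100.
Ea = (311/521)*100 = 59.7 %
Therefore the application efficiency = 59.7 %.


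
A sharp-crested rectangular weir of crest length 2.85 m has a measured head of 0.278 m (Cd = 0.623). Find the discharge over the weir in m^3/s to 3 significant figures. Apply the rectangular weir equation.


Approach: apply the rectangular weir equation, Q = (2/3)*Cd*L*sqrt(2g)*H^1.5.
Q = (2/3)*0.623*2.85*sqrt(2*9.81)*0.278^1.5 = 0.769 m^3/s
Therefore the discharge over the weir = 0.769 m^3/s.


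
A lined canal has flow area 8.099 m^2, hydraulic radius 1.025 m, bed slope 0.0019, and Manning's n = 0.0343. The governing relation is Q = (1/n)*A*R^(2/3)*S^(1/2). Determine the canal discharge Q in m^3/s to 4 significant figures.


Q = (1/0.0343) * 8.099 * 1.025^(2/3) * 0.0019^(1/2) = 10.46 m^3/s
Therefore the canal discharge Q = 10.46 m^3/s.


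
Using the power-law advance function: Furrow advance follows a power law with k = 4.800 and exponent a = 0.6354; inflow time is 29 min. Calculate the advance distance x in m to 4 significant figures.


Approach: apply the power-law advance function, x = k*t^a.
x = 4.800 * 29^0.6354 = 40.78 m
Therefore the advance distance x = 40.78 m.


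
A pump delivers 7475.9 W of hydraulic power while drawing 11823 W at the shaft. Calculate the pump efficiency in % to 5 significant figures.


Approach: apply the efficiency ratio, eta = (P_out/P_in)*100.
eta = (7475.9 / 11823) * 100 = 63.232 %
Therefore the pump efficiency = 63.232 %.


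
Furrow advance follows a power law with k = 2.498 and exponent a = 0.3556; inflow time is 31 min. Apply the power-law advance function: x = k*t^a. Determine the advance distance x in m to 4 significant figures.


x = 2.498 * 31^0.3556 = 8.471 m
Therefore the advance distance x = 8.471 m.


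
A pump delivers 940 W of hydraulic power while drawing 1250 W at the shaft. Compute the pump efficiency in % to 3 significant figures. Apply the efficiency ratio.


Approach: apply the efficiency ratio, eta = (P_out/P_in)*100.
eta = (940 / 1250) * 100 = 75.2 %
Therefore the pump efficiency = 75.2 %.


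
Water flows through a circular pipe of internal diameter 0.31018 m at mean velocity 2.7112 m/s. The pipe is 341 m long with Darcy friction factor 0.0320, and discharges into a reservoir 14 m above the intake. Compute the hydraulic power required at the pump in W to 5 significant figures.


Approach: apply continuity + Darcy-Weisbach + hydraulic power, Q = A*v; hf = f*(L/D)*(v^2/(2g)); H = static + hf; P = rho*g*Q*H.
Step 1 — flow rate (continuity, Q = A*v):
  A = pi*(0.31018/2)^2 = 0.07556444 m^2
  Q = 0.07556444 * 2.7112 = 0.2048703 m^3/s
Step 2 — friction head loss (Darcy-Weisbach):
  hf = 0.0320 * (341/0.31018) * (2.7112^2 / (2*9.81))
  hf = 13.17998 m
Step 3 — total head: H = 14 + 13.17998 = 27.17998 m
Step 4 — hydraulic power (P = rho*g*Q*H):
  P = 1000 * 9.81 * 0.2048703 * 27.17998 = 54626 W
Therefore the hydraulic power required at the pump = 54626 W.


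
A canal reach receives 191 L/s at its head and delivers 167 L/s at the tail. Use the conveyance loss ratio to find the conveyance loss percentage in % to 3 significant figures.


Approach: apply the conveyance loss ratio, loss% = ((Q_head - Q_tail)/Q_head)*100.
loss = ((191 - 167)/191)*100 = 12.6 %
Therefore the conveyance loss percentage = 12.6 %.


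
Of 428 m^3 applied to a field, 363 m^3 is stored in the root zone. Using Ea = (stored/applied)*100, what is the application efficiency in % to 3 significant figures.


Ea = (363/428)*100 = 84.8 %
Therefore the application efficiency = 84.8 %.


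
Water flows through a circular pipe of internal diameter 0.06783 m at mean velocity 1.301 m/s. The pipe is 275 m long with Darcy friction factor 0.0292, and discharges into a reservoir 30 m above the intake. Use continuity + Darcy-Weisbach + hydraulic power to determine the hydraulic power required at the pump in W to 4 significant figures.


Approach: apply continuity + Darcy-Weisbach + hydraulic power, Q = A*v; hf = f*(L/D)*(v^2/(2g)); H = static + hf; P = rho*g*Q*H.
Step 1 — flow rate (continuity, Q = A*v):
  A = pi*(0.06783/2)^2 = 0.00361355 m^2
  Q = 0.00361355 * 1.301 = 0.00470122 m^3/s
Step 2 — friction head loss (Darcy-Weisbach):
  hf = 0.0292 * (275/0.06783) * (1.301^2 / (2*9.81))
  hf = 10.2129 m
Step 3 — total head: H = 30 + 10.2129 = 40.2129 m
Step 4 — hydraulic power (P = rho*g*Q*H):
  P = 1000 * 9.81 * 0.00470122 * 40.2129 = 1855 W
Therefore the hydraulic power required at the pump = 1855 W.


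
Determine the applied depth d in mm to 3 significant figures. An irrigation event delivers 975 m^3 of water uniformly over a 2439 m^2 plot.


Approach: apply depth from volume over area, d = (V/A)*1000.
d = (975 / 2439) * 1000 = 400 mm
Therefore the applied depth d = 400 mm.


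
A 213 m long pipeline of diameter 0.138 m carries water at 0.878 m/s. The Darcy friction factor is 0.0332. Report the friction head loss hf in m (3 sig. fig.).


Approach: apply the Darcy-Weisbach equation, hf = f*(L/D)*(v^2/(2g)).
hf = 0.0332 * (213/0.138) * (0.878^2 / (2*9.81))
hf = 2.01 m
Therefore the friction head loss hf = 2.01 m.


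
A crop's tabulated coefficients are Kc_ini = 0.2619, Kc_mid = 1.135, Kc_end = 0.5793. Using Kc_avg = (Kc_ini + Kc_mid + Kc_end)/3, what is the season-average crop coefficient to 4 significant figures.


Kc_avg = (0.2619 + 1.135 + 0.5793)/3 = 0.6587
Therefore the season-average crop coefficient = 0.6587.


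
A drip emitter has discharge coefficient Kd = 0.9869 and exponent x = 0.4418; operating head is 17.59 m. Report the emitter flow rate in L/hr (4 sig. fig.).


Approach: apply the emitter characteristic equation, q = Kd * h^x.
q = 0.9869 * 17.59^0.4418 = 3.503 L/hr
Therefore the emitter flow rate = 3.503 L/hr.


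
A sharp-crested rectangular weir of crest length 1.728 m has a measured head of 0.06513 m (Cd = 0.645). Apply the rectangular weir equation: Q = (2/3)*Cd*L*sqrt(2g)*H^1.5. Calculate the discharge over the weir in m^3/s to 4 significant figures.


Q = (2/3)*0.645*1.728*sqrt(2*9.81)*0.06513^1.5 = 0.05471 m^3/s
Therefore the discharge over the weir = 0.05471 m^3/s.


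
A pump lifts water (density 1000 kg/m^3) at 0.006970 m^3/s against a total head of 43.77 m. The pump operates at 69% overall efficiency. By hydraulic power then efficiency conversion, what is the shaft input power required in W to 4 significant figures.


Approach: apply hydraulic power then efficiency conversion, P = rho*g*Q*H; P_in = P/eta.
Step 1 — hydraulic power (P = rho*g*Q*H):
  P = 1000 * 9.81 * 0.006970 * 43.77 = 2992.80 W
Step 2 — input power: P_in = P/eta = 2992.80 / 0.69 = 4337 W
Therefore the shaft input power required = 4337 W.


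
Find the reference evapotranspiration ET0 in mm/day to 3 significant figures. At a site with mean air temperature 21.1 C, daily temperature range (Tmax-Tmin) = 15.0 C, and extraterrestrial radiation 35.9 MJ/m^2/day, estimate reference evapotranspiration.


Approach: apply the Hargreaves-Samani method, ET0 = 0.0023*(Tmean+17.8)*sqrt(Tmax-Tmin)*0.408*Ra.
ET0 = 0.0023*(21.1+17.8)*sqrt(15.0)*0.408*35.9 = 5.08 mm/day
Therefore the reference evapotranspiration ET0 = 5.08 mm/day.


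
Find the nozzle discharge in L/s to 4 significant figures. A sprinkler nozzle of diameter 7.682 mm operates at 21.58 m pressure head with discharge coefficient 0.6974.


Approach: apply the orifice equation, Q = Cd*A*sqrt(2*g*h), A = pi*(d/2)^2.
A = pi*(7.682e-3/2)^2 = 4.63488e-05 m^2
Q = 0.6974 * 4.63488e-05 * sqrt(2*9.81*21.58) * 1000 = 0.6651 L/s
Therefore the nozzle discharge = 0.6651 L/s.


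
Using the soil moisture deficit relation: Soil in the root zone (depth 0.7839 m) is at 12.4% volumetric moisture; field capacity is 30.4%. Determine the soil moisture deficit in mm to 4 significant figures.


Approach: apply the soil moisture deficit relation, SMD = (FC - theta)/100 * depth * 1000.
SMD = (30.4 - 12.4)/100 * 0.7839 * 1000 = 141.1 mm
Therefore the soil moisture deficit = 141.1 mm.


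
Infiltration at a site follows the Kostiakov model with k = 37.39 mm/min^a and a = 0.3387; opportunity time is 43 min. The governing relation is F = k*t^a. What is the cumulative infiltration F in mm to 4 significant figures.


F = 37.39 * 43^0.3387 = 133.7 mm
Therefore the cumulative infiltration F = 133.7 mm.


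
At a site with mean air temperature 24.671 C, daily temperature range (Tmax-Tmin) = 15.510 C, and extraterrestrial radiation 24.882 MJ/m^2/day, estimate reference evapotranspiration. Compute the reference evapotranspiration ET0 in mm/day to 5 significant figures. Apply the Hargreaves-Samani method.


Approach: apply the Hargreaves-Samani method, ET0 = 0.0023*(Tmean+17.8)*sqrt(Tmax-Tmin)*0.408*Ra.
ET0 = 0.0023*(24.671+17.8)*sqrt(15.510)*0.408*24.882 = 3.9055 mm/day
Therefore the reference evapotranspiration ET0 = 3.9055 mm/day.


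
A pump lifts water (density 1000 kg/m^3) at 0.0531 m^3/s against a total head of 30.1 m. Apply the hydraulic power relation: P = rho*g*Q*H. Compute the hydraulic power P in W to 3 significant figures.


P = 1000 * 9.81 * 0.0531 * 30.1 = 15700 W
Therefore the hydraulic power P = 15700 W.


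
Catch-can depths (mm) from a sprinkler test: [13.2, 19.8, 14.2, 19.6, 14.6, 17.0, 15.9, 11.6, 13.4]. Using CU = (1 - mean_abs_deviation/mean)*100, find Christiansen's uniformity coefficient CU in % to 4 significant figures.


mean = 15.4778 mm
mean |d_i - mean| = 2.30864 mm
CU = (1 - 2.30864/15.4778)*100 = 85.08 %
Therefore Christiansen's uniformity coefficient CU = 85.08 %.


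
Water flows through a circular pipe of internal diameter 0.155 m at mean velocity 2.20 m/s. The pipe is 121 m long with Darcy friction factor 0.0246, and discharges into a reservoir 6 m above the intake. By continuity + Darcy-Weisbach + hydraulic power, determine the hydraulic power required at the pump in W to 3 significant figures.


Approach: apply continuity + Darcy-Weisbach + hydraulic power, Q = A*v; hf = f*(L/D)*(v^2/(2g)); H = static + hf; P = rho*g*Q*H.
Step 1 — flow rate (continuity, Q = A*v):
  A = pi*(0.155/2)^2 = 0.018869 m^2
  Q = 0.018869 * 2.20 = 0.041512 m^3/s
Step 2 — friction head loss (Darcy-Weisbach):
  hf = 0.0246 * (121/0.155) * (2.20^2 / (2*9.81))
  hf = 4.7373 m
Step 3 — total head: H = 6 + 4.7373 = 10.737 m
Step 4 — hydraulic power (P = rho*g*Q*H):
  P = 1000 * 9.81 * 0.041512 * 10.737 = 4370 W
Therefore the hydraulic power required at the pump = 4370 W.


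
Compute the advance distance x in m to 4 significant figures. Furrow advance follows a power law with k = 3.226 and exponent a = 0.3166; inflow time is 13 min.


Approach: apply the power-law advance function, x = k*t^a.
x = 3.226 * 13^0.3166 = 7.267 m
Therefore the advance distance x = 7.267 m.


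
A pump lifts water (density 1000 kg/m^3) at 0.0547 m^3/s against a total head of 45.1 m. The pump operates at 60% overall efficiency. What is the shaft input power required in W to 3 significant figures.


Approach: apply hydraulic power then efficiency conversion, P = rho*g*Q*H; P_in = P/eta.
Step 1 — hydraulic power (P = rho*g*Q*H):
  P = 1000 * 9.81 * 0.0547 * 45.1 = 24201 W
Step 2 — input power: P_in = P/eta = 24201 / 0.6 = 40300 W
Therefore the shaft input power required = 40300 W.


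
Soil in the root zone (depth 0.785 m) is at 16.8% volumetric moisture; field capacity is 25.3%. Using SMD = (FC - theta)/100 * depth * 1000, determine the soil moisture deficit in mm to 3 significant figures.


SMD = (25.3 - 16.8)/100 * 0.785 * 1000 = 66.7 mm
Therefore the soil moisture deficit = 66.7 mm.


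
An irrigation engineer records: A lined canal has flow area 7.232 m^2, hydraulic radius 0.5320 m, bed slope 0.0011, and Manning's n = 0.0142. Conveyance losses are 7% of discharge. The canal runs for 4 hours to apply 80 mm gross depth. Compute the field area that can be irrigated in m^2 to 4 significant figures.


Approach: apply Manning's equation with a conveyance and depth budget, Q = (1/n)*A*R^(2/3)*S^(1/2); Q_field = Q*(1-loss); Area = Q_field*t/(d/1000).
Step 1 — canal discharge (Manning's equation):
  Q = (1/0.0142) * 7.232 * 0.5320^(2/3) * 0.0011^(1/2) = 11.0902 m^3/s
Step 2 — delivered flow: Q_field = 11.0902*(1 - 7/100) = 10.3139 m^3/s
Step 3 — volume delivered: V = 10.3139 * 4*3600 = 148520 m^3
Step 4 — area served: A = V / (depth/1000) = 148520 / 0.08 = 1857000 m^2
Therefore the field area that can be irrigated = 1857000 m^2.


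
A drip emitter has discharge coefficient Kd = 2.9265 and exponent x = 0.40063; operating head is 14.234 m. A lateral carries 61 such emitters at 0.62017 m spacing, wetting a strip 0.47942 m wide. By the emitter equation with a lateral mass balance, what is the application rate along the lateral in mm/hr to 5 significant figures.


Approach: apply the emitter equation with a lateral mass balance, q = Kd*h^x; Q = n*q; rate = Q/(n*spacing*width).
Step 1 — single emitter flow (q = Kd*h^x):
  q = 2.9265 * 14.234^0.40063 = 8.480196 L/hr
Step 2 — total lateral flow: Q = 61 * 8.480196 = 517.2920 L/hr
Step 3 — wetted area: A = 61 * 0.62017 * 0.47942 = 18.13664 m^2
Step 4 — application rate: Q/A = 517.2920/18.13664 = 28.522 mm/hr
Therefore the application rate along the lateral = 28.522 mm/hr.


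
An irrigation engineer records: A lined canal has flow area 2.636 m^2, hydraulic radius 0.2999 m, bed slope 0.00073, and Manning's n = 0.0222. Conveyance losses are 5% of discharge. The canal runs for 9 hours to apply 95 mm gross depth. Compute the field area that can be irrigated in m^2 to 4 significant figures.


Approach: apply Manning's equation with a conveyance and depth budget, Q = (1/n)*A*R^(2/3)*S^(1/2); Q_field = Q*(1-loss); Area = Q_field*t/(d/1000).
Step 1 — canal discharge (Manning's equation):
  Q = (1/0.0222) * 2.636 * 0.2999^(2/3) * 0.00073^(1/2) = 1.43738 m^3/s
Step 2 — delivered flow: Q_field = 1.43738*(1 - 5/100) = 1.36551 m^3/s
Step 3 — volume delivered: V = 1.36551 * 9*3600 = 44242.5 m^3
Step 4 — area served: A = V / (depth/1000) = 44242.5 / 0.095 = 465700 m^2
Therefore the field area that can be irrigated = 465700 m^2.


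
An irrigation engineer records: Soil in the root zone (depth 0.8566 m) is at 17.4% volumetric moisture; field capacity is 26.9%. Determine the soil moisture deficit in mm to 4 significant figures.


Approach: apply the soil moisture deficit relation, SMD = (FC - theta)/100 * depth * 1000.
SMD = (26.9 - 17.4)/100 * 0.8566 * 1000 = 81.38 mm
Therefore the soil moisture deficit = 81.38 mm.


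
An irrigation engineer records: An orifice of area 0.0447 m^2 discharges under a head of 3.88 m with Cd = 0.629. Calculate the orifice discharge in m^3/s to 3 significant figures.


Approach: apply the orifice equation, Q = Cd*A*sqrt(2*g*h).
Q = 0.629 * 0.0447 * sqrt(2*9.81*3.88) = 0.245 m^3/s
Therefore the orifice discharge = 0.245 m^3/s.


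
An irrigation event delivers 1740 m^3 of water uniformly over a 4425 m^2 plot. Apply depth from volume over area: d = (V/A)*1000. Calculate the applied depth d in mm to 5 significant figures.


d = (1740 / 4425) * 1000 = 393.22 mm
Therefore the applied depth d = 393.22 mm.


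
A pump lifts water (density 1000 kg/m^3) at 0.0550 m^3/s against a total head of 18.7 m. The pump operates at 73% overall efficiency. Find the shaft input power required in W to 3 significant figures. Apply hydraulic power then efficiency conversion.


Approach: apply hydraulic power then efficiency conversion, P = rho*g*Q*H; P_in = P/eta.
Step 1 — hydraulic power (P = rho*g*Q*H):
  P = 1000 * 9.81 * 0.0550 * 18.7 = 10090 W
Step 2 — input power: P_in = P/eta = 10090 / 0.73 = 13800 W
Therefore the shaft input power required = 13800 W.


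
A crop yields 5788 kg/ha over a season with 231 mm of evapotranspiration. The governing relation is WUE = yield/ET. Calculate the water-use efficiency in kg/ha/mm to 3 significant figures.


WUE = 5788 / 231 = 25.1 kg/ha/mm
Therefore the water-use efficiency = 25.1 kg/ha/mm.


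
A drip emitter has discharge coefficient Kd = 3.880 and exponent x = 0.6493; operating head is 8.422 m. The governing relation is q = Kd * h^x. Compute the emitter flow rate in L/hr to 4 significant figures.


q = 3.880 * 8.422^0.6493 = 15.48 L/hr
Therefore the emitter flow rate = 15.48 L/hr.


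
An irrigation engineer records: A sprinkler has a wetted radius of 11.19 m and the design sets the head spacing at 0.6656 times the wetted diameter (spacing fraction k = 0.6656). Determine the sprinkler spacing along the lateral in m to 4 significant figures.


Approach: apply the sprinkler spacing rule (spacing as a fraction of wetted diameter), S = k*(2*R).
S = 0.6656 * (2 * 11.19) = 14.90 m
Therefore the sprinkler spacing along the lateral = 14.90 m.


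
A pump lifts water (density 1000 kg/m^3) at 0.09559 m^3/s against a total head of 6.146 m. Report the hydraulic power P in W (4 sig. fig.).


Approach: apply the hydraulic power relation, P = rho*g*Q*H.
P = 1000 * 9.81 * 0.09559 * 6.146 = 5763 W
Therefore the hydraulic power P = 5763 W.


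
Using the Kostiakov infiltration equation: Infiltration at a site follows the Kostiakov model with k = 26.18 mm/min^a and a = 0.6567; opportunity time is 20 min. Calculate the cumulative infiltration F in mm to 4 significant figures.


Approach: apply the Kostiakov infiltration equation, F = k*t^a.
F = 26.18 * 20^0.6567 = 187.2 mm
Therefore the cumulative infiltration F = 187.2 mm.


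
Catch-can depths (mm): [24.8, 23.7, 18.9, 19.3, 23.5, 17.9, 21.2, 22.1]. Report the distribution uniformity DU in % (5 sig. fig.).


Approach: apply the low-quarter distribution uniformity, DU = (mean of lowest quarter of readings / overall mean)*100.
sorted lowest 2 of 8: [17.9, 18.9] -> mean = 18.40000 mm
overall mean = 21.42500 mm
DU = (18.40000/21.42500)*100 = 85.881 %
Therefore the distribution uniformity DU = 85.881 %.


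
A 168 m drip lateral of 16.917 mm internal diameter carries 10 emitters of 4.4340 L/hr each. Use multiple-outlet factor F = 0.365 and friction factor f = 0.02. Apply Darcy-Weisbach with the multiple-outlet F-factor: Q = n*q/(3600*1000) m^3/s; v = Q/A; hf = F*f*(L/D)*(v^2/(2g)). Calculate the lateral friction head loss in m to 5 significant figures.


Q = 10*4.4340/(3600*1000) = 1.231667e-05 m^3/s
A = pi*(16.917e-3/2)^2 = 2.247691e-04 m^2, so v = Q/A = 0.05479698 m/s
hf = 0.365*0.02*(168/0.016917)*(0.05479698^2/(2*9.81)) = 0.011095 m
Therefore the lateral friction head loss = 0.011095 m.


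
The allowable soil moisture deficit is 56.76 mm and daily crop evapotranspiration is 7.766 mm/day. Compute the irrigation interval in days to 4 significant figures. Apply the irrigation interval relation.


Approach: apply the irrigation interval relation, interval = SMD / ETc.
interval = 56.76 / 7.766 = 7.309 days
Therefore the irrigation interval = 7.309 days.


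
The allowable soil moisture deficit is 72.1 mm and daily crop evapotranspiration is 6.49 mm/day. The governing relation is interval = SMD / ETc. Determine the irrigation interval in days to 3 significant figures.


interval = 72.1 / 6.49 = 11.1 days
Therefore the irrigation interval = 11.1 days.


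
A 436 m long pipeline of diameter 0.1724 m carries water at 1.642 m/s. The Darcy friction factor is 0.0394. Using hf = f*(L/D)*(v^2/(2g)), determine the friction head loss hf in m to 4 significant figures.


hf = 0.0394 * (436/0.1724) * (1.642^2 / (2*9.81))
hf = 13.69 m
Therefore the friction head loss hf = 13.69 m.


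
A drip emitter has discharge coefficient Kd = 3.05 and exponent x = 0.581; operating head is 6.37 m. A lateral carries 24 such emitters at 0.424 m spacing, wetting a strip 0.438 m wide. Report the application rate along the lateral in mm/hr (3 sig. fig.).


Approach: apply the emitter equation with a lateral mass balance, q = Kd*h^x; Q = n*q; rate = Q/(n*spacing*width).
Step 1 — single emitter flow (q = Kd*h^x):
  q = 3.05 * 6.37^0.581 = 8.9434 L/hr
Step 2 — total lateral flow: Q = 24 * 8.9434 = 214.64 L/hr
Step 3 — wetted area: A = 24 * 0.424 * 0.438 = 4.4571 m^2
Step 4 — application rate: Q/A = 214.64/4.4571 = 48.2 mm/hr
Therefore the application rate along the lateral = 48.2 mm/hr.


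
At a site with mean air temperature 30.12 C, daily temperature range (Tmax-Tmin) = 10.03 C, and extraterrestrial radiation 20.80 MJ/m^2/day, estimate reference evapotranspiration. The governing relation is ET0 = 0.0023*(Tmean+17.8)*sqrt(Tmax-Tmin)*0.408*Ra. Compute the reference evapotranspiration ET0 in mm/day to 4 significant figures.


ET0 = 0.0023*(30.12+17.8)*sqrt(10.03)*0.408*20.80 = 2.962 mm/day
Therefore the reference evapotranspiration ET0 = 2.962 mm/day.


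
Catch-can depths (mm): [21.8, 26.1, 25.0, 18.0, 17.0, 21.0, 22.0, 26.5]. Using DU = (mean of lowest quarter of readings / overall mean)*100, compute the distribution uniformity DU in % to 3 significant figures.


sorted lowest 2 of 8: [17.0, 18.0] -> mean = 17.500 mm
overall mean = 22.175 mm
DU = (17.500/22.175)*100 = 78.9 %
Therefore the distribution uniformity DU = 78.9 %.


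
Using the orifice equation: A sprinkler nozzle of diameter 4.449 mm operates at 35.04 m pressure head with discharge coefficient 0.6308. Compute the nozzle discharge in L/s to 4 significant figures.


Approach: apply the orifice equation, Q = Cd*A*sqrt(2*g*h), A = pi*(d/2)^2.
A = pi*(4.449e-3/2)^2 = 1.55459e-05 m^2
Q = 0.6308 * 1.55459e-05 * sqrt(2*9.81*35.04) * 1000 = 0.2571 L/s
Therefore the nozzle discharge = 0.2571 L/s.


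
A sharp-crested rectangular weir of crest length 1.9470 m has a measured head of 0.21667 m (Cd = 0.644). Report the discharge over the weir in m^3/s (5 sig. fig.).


Approach: apply the rectangular weir equation, Q = (2/3)*Cd*L*sqrt(2g)*H^1.5.
Q = (2/3)*0.644*1.9470*sqrt(2*9.81)*0.21667^1.5 = 0.37343 m^3/s
Therefore the discharge over the weir = 0.37343 m^3/s.


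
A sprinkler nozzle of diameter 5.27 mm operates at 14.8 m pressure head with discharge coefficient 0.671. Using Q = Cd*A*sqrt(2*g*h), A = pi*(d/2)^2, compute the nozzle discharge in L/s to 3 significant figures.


A = pi*(5.27e-3/2)^2 = 2.1813e-05 m^2
Q = 0.671 * 2.1813e-05 * sqrt(2*9.81*14.8) * 1000 = 0.249 L/s
Therefore the nozzle discharge = 0.249 L/s.


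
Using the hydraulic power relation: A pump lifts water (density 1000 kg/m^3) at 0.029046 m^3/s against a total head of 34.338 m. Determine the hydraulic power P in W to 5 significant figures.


Approach: apply the hydraulic power relation, P = rho*g*Q*H.
P = 1000 * 9.81 * 0.029046 * 34.338 = 9784.3 W
Therefore the hydraulic power P = 9784.3 W.


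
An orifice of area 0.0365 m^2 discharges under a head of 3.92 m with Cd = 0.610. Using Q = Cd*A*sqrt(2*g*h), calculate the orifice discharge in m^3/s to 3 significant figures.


Q = 0.610 * 0.0365 * sqrt(2*9.81*3.92) = 0.195 m^3/s
Therefore the orifice discharge = 0.195 m^3/s.


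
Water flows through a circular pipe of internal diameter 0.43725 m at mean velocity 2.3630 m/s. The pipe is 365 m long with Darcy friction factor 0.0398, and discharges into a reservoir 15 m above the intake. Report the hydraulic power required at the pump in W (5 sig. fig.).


Approach: apply continuity + Darcy-Weisbach + hydraulic power, Q = A*v; hf = f*(L/D)*(v^2/(2g)); H = static + hf; P = rho*g*Q*H.
Step 1 — flow rate (continuity, Q = A*v):
  A = pi*(0.43725/2)^2 = 0.1501584 m^2
  Q = 0.1501584 * 2.3630 = 0.3548242 m^3/s
Step 2 — friction head loss (Darcy-Weisbach):
  hf = 0.0398 * (365/0.43725) * (2.3630^2 / (2*9.81))
  hf = 9.455284 m
Step 3 — total head: H = 15 + 9.455284 = 24.45528 m
Step 4 — hydraulic power (P = rho*g*Q*H):
  P = 1000 * 9.81 * 0.3548242 * 24.45528 = 85125 W
Therefore the hydraulic power required at the pump = 85125 W.


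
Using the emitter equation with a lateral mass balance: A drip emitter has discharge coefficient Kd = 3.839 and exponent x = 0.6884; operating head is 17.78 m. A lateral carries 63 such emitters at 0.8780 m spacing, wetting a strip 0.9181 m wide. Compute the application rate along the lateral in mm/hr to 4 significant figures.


Approach: apply the emitter equation with a lateral mass balance, q = Kd*h^x; Q = n*q; rate = Q/(n*spacing*width).
Step 1 — single emitter flow (q = Kd*h^x):
  q = 3.839 * 17.78^0.6884 = 27.8401 L/hr
Step 2 — total lateral flow: Q = 63 * 27.8401 = 1753.93 L/hr
Step 3 — wetted area: A = 63 * 0.8780 * 0.9181 = 50.7838 m^2
Step 4 — application rate: Q/A = 1753.93/50.7838 = 34.54 mm/hr
Therefore the application rate along the lateral = 34.54 mm/hr.


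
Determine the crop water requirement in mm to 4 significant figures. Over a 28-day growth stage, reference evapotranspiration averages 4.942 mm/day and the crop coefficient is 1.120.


Approach: apply the crop water requirement relation, CWR = ET0 * Kc * days.
CWR = 4.942 * 1.120 * 28 = 155.0 mm
Therefore the crop water requirement = 155.0 mm.


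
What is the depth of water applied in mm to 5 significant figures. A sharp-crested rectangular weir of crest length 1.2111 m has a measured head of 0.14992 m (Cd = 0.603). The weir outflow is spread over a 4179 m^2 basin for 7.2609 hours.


Approach: apply the rectangular weir equation with a volume-to-depth conversion, Q = (2/3)*Cd*L*sqrt(2g)*H^1.5; d = Q*t/A * 1000.
Step 1 — weir discharge:
  Q = (2/3)*0.603*1.2111*sqrt(2*9.81)*0.14992^1.5 = 0.1251829 m^3/s
Step 2 — volume: V = 0.1251829 * 7.2609*3600 = 3272.185 m^3
Step 3 — depth: d = V/A * 1000 = 3272.185/4179 * 1000 = 783.01 mm
Therefore the depth of water applied = 783.01 mm.


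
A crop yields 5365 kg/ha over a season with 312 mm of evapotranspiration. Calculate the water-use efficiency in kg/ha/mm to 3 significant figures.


Approach: apply the water-use efficiency ratio, WUE = yield/ET.
WUE = 5365 / 312 = 17.2 kg/ha/mm
Therefore the water-use efficiency = 17.2 kg/ha/mm.


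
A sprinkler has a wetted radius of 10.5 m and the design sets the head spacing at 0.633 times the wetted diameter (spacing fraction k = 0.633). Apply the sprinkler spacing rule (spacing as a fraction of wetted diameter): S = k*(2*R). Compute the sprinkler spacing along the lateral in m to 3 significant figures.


S = 0.633 * (2 * 10.5) = 13.3 m
Therefore the sprinkler spacing along the lateral = 13.3 m.


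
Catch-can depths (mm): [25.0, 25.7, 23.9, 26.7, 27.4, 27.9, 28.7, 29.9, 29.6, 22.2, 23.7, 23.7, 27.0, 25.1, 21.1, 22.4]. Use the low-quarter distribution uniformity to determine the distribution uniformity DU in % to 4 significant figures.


Approach: apply the low-quarter distribution uniformity, DU = (mean of lowest quarter of readings / overall mean)*100.
sorted lowest 4 of 16: [21.1, 22.2, 22.4, 23.7] -> mean = 22.3500 mm
overall mean = 25.6250 mm
DU = (22.3500/25.6250)*100 = 87.22 %
Therefore the distribution uniformity DU = 87.22 %.


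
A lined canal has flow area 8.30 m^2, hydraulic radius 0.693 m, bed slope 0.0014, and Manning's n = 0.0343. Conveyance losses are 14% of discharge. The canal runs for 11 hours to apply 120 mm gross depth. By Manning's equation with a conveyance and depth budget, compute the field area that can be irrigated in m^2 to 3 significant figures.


Approach: apply Manning's equation with a conveyance and depth budget, Q = (1/n)*A*R^(2/3)*S^(1/2); Q_field = Q*(1-loss); Area = Q_field*t/(d/1000).
Step 1 — canal discharge (Manning's equation):
  Q = (1/0.0343) * 8.30 * 0.693^(2/3) * 0.0014^(1/2) = 7.0904 m^3/s
Step 2 — delivered flow: Q_field = 7.0904*(1 - 14/100) = 6.0977 m^3/s
Step 3 — volume delivered: V = 6.0977 * 11*3600 = 241470 m^3
Step 4 — area served: A = V / (depth/1000) = 241470 / 0.12 = 2010000 m^2
Therefore the field area that can be irrigated = 2010000 m^2.


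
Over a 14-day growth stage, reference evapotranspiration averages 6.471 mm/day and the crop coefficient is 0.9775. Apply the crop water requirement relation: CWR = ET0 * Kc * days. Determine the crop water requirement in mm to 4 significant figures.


CWR = 6.471 * 0.9775 * 14 = 88.56 mm
Therefore the crop water requirement = 88.56 mm.


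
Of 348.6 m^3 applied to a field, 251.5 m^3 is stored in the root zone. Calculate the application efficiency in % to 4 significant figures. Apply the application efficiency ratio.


Approach: apply the application efficiency ratio, Ea = (stored/applied)*100.
Ea = (251.5/348.6)*100 = 72.15 %
Therefore the application efficiency = 72.15 %.


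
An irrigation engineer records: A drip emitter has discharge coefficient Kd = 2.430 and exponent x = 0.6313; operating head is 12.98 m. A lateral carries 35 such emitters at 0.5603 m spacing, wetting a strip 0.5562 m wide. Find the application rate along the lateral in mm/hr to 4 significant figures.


Approach: apply the emitter equation with a lateral mass balance, q = Kd*h^x; Q = n*q; rate = Q/(n*spacing*width).
Step 1 — single emitter flow (q = Kd*h^x):
  q = 2.430 * 12.98^0.6313 = 12.2579 L/hr
Step 2 — total lateral flow: Q = 35 * 12.2579 = 429.027 L/hr
Step 3 — wetted area: A = 35 * 0.5603 * 0.5562 = 10.9074 m^2
Step 4 — application rate: Q/A = 429.027/10.9074 = 39.33 mm/hr
Therefore the application rate along the lateral = 39.33 mm/hr.


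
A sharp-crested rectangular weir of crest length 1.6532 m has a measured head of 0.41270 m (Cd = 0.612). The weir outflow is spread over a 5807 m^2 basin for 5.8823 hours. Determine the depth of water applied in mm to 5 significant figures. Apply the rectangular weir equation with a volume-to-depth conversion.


Approach: apply the rectangular weir equation with a volume-to-depth conversion, Q = (2/3)*Cd*L*sqrt(2g)*H^1.5; d = Q*t/A * 1000.
Step 1 — weir discharge:
  Q = (2/3)*0.612*1.6532*sqrt(2*9.81)*0.41270^1.5 = 0.7921123 m^3/s
Step 2 — volume: V = 0.7921123 * 5.8823*3600 = 16773.99 m^3
Step 3 — depth: d = V/A * 1000 = 16773.99/5807 * 1000 = 2888.6 mm
Therefore the depth of water applied = 2888.6 mm.


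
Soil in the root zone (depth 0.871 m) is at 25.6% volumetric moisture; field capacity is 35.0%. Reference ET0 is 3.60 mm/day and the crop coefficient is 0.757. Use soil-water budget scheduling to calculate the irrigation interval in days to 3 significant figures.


Approach: apply soil-water budget scheduling, SMD = (FC-theta)/100*depth*1000; ETc = ET0*Kc; interval = SMD/ETc.
Step 1 — soil moisture deficit:
  SMD = (35.0 - 25.6)/100 * 0.871 * 1000 = 81.874 mm
Step 2 — daily crop ET (ETc = ET0*Kc):
  ETc = 3.60 * 0.757 = 2.7252 mm/day
Step 3 — irrigation interval (SMD/ETc):
  interval = 81.874 / 2.7252 = 30.0 days
Therefore the irrigation interval = 30.0 days.
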